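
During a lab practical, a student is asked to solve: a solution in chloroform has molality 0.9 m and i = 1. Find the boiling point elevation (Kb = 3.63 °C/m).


ΔTb = Kb × m × i
= 3.63 × 0.9 × 1
= 3.267 °C

3.267 °C


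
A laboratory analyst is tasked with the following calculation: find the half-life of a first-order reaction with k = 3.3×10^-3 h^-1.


t½ = ln2/k = 0.693147/(3.3×10^-3 h^-1)
= 210.0 h

210.0 h


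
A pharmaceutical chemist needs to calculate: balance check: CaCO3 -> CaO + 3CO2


Equation: CaCO3 -> CaO + 3CO2
Check atoms: C: 1≠3, Ca: 1=1, O: 3≠7
Not balanced

No, not balanced


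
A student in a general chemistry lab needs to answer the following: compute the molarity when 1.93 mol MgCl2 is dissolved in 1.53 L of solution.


M = n/V = 1.93/1.53 = 1.261 mol/L

1.261 M


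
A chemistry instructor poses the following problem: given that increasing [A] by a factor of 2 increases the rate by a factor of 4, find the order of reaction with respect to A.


rate ∝ [A]^n
2^n = 4 → n = 2
Order in A: 2

2


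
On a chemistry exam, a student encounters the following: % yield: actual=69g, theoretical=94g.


% yield = actual/theoretical × 100
= 69/94 × 100
= 73.4%

73.4%


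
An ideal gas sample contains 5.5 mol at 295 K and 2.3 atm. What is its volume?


PV = nRT  (R = 0.08206 L·atm/(mol·K))
V = nRT/P = 5.5×0.08206×295/2.3
= 57.888 L

57.888 L


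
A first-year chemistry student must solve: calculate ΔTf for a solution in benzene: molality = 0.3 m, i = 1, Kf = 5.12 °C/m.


ΔTf = Kf × m × i
= 5.12 × 0.3 × 1
= 1.536 °C

1.536 °C


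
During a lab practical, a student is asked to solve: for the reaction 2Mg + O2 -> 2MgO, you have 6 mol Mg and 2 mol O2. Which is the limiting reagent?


Mole ratio available / coefficient:
  Mg: 6/2 = 3.000
  O2: 2/1 = 2.000
Smaller ratio is limiting.

O2


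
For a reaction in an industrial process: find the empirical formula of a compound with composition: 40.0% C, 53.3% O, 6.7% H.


Assume 100 g sample. Moles of each element:
  C: 40.0/12.01 = 3.331 mol
  O: 53.3/16.0 = 3.331 mol
  H: 6.7/1.008 = 6.647 mol
Divide by smallest (3.331):
  C: 3.331/3.331 = 1.0
  O: 3.331/3.331 = 1.0
  H: 6.647/3.331 = 2.0
Empirical formula: CH2O

CH2O


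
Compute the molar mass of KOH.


M(KOH) = 1×39.1 + 1×16.0 + 1×1.008
= 39.1 + 16.0 + 1.01
= 56.11 g/mol

56.11 g/mol


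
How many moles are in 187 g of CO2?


M(CO2) = 44.01 g/mol
n = mass/M = 187/44.01 = 4.249 mol

4.249 mol


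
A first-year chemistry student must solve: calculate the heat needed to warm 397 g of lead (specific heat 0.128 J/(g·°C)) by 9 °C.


q = mcΔT = 397 × 0.128 × 9
= 457.34 J

457.34 J


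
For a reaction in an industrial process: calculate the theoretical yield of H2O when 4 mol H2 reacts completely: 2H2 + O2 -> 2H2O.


Mole ratio H2O:H2 = 2:2
n(H2O) = 4 × 2/2 = 4.000 mol
mass = 4.000 × 18.02 = 72.08 g

72.08 g


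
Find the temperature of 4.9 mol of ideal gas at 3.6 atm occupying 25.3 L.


PV = nRT  (R = 0.08206 L·atm/(mol·K))
T = PV/(nR) = 3.6×25.3/(4.9×0.08206)
= 91.08/0.402094
= 226.51 K

226.51 K


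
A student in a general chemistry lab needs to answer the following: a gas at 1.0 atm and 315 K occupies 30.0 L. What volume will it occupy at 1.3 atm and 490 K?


P1V1/T1 = P2V2/T2
V2 = P1V1T2/(T1P2)
= 1.0×30.0×490/(315×1.3)
= 35.897 L

35.897 L


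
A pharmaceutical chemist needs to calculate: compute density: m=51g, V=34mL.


ρ = mass/volume
= 51/34
= 1.5 g/mL

1.5 g/mL


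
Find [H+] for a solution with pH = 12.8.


[H+] = 10^(-pH) = 10^(-12.8)
= 1.58×10^-13 M

1.58×10^-13 M


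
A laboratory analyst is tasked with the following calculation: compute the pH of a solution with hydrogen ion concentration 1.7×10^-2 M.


pH = -log10([H+]) = -log10(1.7×10^-2)
= 2 - log10(1.7)
= 2 - 0.23
= 1.77

1.77


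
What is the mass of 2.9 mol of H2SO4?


M(H2SO4) = 98.09 g/mol
mass = n × M = 2.9 × 98.09 = 284.46 g

284.46 g


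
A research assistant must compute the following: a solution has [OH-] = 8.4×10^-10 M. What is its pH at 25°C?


pOH = -log10([OH-]) = -log10(8.4×10^-10)
= 10 - log10(8.4) = 9.08
pH = 14 - pOH = 14 - 9.08 = 4.92

4.92


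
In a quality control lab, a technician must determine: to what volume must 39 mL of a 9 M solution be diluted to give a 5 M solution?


C1V1 = C2V2
9 × 39 = 5 × V2
V2 = 351/5 = 70.2 mL

70.2 mL


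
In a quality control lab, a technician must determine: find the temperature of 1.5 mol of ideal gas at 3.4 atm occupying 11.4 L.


PV = nRT  (R = 0.08206 L·atm/(mol·K))
T = PV/(nR) = 3.4×11.4/(1.5×0.08206)
= 38.76/0.123090
= 314.89 K

314.89 K


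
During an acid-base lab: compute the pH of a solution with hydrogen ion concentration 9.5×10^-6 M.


pH = -log10([H+]) = -log10(9.5×10^-6)
= 6 - log10(9.5)
= 6 - 0.98
= 5.02

5.02


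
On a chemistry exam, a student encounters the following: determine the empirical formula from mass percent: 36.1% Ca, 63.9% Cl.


Assume 100 g sample. Moles of each element:
  Ca: 36.1/40.08 = 0.901 mol
  Cl: 63.9/35.45 = 1.803 mol
Divide by smallest (0.901):
  Ca: 0.901/0.901 = 1.0
  Cl: 1.803/0.901 = 2.0
Empirical formula: CaCl2

CaCl2


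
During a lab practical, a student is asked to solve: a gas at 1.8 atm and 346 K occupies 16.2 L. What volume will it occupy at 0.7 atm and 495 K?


P1V1/T1 = P2V2/T2
V2 = P1V1T2/(T1P2)
= 1.8×16.2×495/(346×0.7)
= 59.596 L

59.596 L


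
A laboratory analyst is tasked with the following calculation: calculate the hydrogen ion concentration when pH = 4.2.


[H+] = 10^(-pH) = 10^(-4.2)
= 6.31×10^-5 M

6.31×10^-5 M


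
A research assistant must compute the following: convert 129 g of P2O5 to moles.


M(P2O5) = 141.94 g/mol
n = mass/M = 129/141.94 = 0.9088 mol

0.9088 mol


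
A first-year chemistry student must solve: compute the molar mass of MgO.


M(MgO) = 1×24.31 + 1×16.0
= 24.31 + 16.0
= 40.31 g/mol

40.31 g/mol


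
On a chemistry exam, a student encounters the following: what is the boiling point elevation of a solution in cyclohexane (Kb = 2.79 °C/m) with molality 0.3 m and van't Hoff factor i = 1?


ΔTb = Kb × m × i
= 2.79 × 0.3 × 1
= 0.837 °C

0.837 °C


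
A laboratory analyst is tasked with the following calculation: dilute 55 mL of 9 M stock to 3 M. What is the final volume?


C1V1 = C2V2
9 × 55 = 3 × V2
V2 = 495/3 = 165.0 mL

165.0 mL


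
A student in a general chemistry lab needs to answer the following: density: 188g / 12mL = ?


ρ = mass/volume
= 188/12
= 15.667 g/mL

15.667 g/mL


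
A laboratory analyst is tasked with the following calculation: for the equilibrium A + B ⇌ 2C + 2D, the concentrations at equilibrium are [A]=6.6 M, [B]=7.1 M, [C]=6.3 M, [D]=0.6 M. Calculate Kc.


Kc = [C]^2[D]^2/([A][B])
= (6.3^2 × 0.6^2)/(6.6^1 × 7.1^1)
= 14.2884/46.86
= 0.3049

0.3049


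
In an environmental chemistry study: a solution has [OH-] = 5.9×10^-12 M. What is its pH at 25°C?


pOH = -log10([OH-]) = -log10(5.9×10^-12)
= 12 - log10(5.9) = 11.23
pH = 14 - pOH = 14 - 11.23 = 2.77

2.77


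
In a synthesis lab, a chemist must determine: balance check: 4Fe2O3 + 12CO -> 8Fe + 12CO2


Equation: 4Fe2O3 + 12CO -> 8Fe + 12CO2
Check atoms: C: 12=12, Fe: 8=8, O: 24=24
Balanced

Yes, balanced


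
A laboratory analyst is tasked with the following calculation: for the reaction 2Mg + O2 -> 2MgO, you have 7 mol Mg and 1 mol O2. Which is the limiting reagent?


Mole ratio available / coefficient:
  Mg: 7/2 = 3.500
  O2: 1/1 = 1.000
Smaller ratio is limiting.

O2


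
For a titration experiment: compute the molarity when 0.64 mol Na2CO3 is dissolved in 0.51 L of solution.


M = n/V = 0.64/0.51 = 1.255 mol/L

1.255 M


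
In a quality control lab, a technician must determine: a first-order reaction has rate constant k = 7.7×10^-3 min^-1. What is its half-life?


t½ = ln2/k = 0.693147/(7.7×10^-3 min^-1)
= 90.02 min

90.02 min


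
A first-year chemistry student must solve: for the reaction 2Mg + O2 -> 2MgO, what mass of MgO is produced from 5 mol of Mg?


Mole ratio MgO:Mg = 2:2
n(MgO) = 5 × 2/2 = 5.000 mol
mass = 5.000 × 40.31 = 201.55 g

201.55 g


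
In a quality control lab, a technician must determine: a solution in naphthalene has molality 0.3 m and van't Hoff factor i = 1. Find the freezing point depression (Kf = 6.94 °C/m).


ΔTf = Kf × m × i
= 6.94 × 0.3 × 1
= 2.082 °C

2.082 °C


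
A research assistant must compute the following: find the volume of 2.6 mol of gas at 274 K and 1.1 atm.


PV = nRT  (R = 0.08206 L·atm/(mol·K))
V = nRT/P = 2.6×0.08206×274/1.1
= 53.145 L

53.145 L


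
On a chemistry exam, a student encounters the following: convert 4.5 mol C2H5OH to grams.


M(C2H5OH) = 46.07 g/mol
mass = n × M = 4.5 × 46.07 = 207.32 g

207.32 g


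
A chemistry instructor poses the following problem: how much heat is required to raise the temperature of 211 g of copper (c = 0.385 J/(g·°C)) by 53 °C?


q = mcΔT = 211 × 0.385 × 53
= 4305.46 J

4305.46 J


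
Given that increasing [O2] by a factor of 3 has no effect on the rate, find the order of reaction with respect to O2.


rate ∝ [O2]^n
rate ∝ [O2]^0
Order in O2: 0

0


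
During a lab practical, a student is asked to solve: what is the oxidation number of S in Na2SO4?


2(+1) + x + 4(-2) = 0, so x = +6
Oxidation number: +6

+6


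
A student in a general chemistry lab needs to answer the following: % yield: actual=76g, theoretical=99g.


% yield = actual/theoretical × 100
= 76/99 × 100
= 76.77%

76.77%


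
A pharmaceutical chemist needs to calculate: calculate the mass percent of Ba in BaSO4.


M(BaSO4) = 1×137.33 + 1×32.07 + 4×16.0 = 233.40 g/mol
Mass of Ba = 1 × 137.33 = 137.33 g/mol
% Ba = 137.33/233.40 × 100 = 58.84%

58.84%


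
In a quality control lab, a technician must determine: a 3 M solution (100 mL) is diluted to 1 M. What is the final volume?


C1V1 = C2V2
3 × 100 = 1 × V2
V2 = 300/1 = 300.0 mL

300.0 mL


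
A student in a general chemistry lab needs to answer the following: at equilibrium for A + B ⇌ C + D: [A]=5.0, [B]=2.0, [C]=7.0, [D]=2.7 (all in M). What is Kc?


Kc = [C][D]/([A][B])
= (7.0^1 × 2.7^1)/(5.0^1 × 2.0^1)
= 18.9/10
= 1.890

1.890


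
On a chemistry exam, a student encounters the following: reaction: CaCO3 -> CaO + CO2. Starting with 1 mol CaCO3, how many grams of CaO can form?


Mole ratio CaO:CaCO3 = 1:1
n(CaO) = 1 × 1/1 = 1.000 mol
mass = 1.000 × 56.08 = 56.08 g

56.08 g


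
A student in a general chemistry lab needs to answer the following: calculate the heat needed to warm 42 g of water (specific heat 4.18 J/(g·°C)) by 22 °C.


q = mcΔT = 42 × 4.18 × 22
= 3862.32 J

3862.32 J


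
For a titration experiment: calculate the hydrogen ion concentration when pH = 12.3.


[H+] = 10^(-pH) = 10^(-12.3)
= 5.01×10^-13 M

5.01×10^-13 M


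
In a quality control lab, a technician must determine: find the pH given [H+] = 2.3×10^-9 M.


pH = -log10([H+]) = -log10(2.3×10^-9)
= 9 - log10(2.3)
= 9 - 0.36
= 8.64

8.64


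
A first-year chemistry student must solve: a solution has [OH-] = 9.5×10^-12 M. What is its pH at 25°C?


pOH = -log10([OH-]) = -log10(9.5×10^-12)
= 12 - log10(9.5) = 11.02
pH = 14 - pOH = 14 - 11.02 = 2.98

2.98


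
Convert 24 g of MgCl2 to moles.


M(MgCl2) = 95.21 g/mol
n = mass/M = 24/95.21 = 0.2521 mol

0.2521 mol


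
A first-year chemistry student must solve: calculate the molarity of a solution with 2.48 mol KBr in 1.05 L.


M = n/V = 2.48/1.05 = 2.362 mol/L

2.362 M


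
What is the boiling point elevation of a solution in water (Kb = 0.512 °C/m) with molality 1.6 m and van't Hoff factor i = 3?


ΔTb = Kb × m × i
= 0.512 × 1.6 × 3
= 2.4576 °C

2.4576 °C


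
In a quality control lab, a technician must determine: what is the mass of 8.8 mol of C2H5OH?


M(C2H5OH) = 46.07 g/mol
mass = n × M = 8.8 × 46.07 = 405.42 g

405.42 g


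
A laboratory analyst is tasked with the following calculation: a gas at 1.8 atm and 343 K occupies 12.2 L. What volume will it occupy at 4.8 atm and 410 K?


P1V1/T1 = P2V2/T2
V2 = P1V1T2/(T1P2)
= 1.8×12.2×410/(343×4.8)
= 5.469 L

5.469 L


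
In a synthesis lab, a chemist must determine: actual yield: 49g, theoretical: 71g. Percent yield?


% yield = actual/theoretical × 100
= 49/71 × 100
= 69.01%

69.01%


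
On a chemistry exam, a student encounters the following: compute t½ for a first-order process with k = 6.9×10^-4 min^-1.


t½ = ln2/k = 0.693147/(6.9×10^-4 min^-1)
= 1005 min

1005 min


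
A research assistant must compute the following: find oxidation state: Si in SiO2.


x + 2(-2) = 0, so x = +4
Oxidation number: +4

+4


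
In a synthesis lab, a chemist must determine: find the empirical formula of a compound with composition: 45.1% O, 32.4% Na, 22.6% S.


Assume 100 g sample. Moles of each element:
  O: 45.1/16.0 = 2.819 mol
  Na: 32.4/22.99 = 1.409 mol
  S: 22.6/32.07 = 0.705 mol
Divide by smallest (0.705):
  O: 2.819/0.705 = 4.0
  Na: 1.409/0.705 = 2.0
  S: 0.705/0.705 = 1.0
Empirical formula: Na2SO4

Na2SO4


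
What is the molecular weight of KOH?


M(KOH) = 1×39.1 + 1×16.0 + 1×1.008
= 39.1 + 16.0 + 1.01
= 56.11 g/mol

56.11 g/mol


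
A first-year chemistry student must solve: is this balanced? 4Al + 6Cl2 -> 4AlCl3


Equation: 4Al + 6Cl2 -> 4AlCl3
Check atoms: Al: 4=4, Cl: 12=12
Balanced

Yes, balanced


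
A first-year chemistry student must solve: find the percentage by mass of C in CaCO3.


M(CaCO3) = 1×40.08 + 1×12.01 + 3×16.0 = 100.09 g/mol
Mass of C = 1 × 12.01 = 12.01 g/mol
% C = 12.01/100.09 × 100 = 12.00%

12.00%


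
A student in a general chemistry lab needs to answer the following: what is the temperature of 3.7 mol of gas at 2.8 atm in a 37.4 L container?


PV = nRT  (R = 0.08206 L·atm/(mol·K))
T = PV/(nR) = 2.8×37.4/(3.7×0.08206)
= 104.72/0.303622
= 344.90 K

344.90 K


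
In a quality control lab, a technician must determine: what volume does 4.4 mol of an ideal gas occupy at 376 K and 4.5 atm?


PV = nRT  (R = 0.08206 L·atm/(mol·K))
V = nRT/P = 4.4×0.08206×376/4.5
= 30.169 L

30.169 L


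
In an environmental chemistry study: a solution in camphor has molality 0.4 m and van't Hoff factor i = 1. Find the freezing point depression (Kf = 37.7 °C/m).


ΔTf = Kf × m × i
= 37.7 × 0.4 × 1
= 15.08 °C

15.08 °C


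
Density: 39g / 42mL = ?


ρ = mass/volume
= 39/42
= 0.929 g/mL

0.929 g/mL


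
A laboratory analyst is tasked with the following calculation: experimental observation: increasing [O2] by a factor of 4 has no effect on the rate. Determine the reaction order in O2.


rate ∝ [O2]^n
rate ∝ [O2]^0
Order in O2: 0

0


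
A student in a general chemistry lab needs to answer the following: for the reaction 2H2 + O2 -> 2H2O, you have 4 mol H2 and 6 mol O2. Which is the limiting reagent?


Mole ratio available / coefficient:
  H2: 4/2 = 2.000
  O2: 6/1 = 6.000
Smaller ratio is limiting.

H2


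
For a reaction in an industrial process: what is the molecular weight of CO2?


M(CO2) = 1×12.01 + 2×16.0
= 12.01 + 32.0
= 44.01 g/mol

44.01 g/mol


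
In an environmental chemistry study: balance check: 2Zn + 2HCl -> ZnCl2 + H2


Equation: 2Zn + 2HCl -> ZnCl2 + H2
Check atoms: Cl: 2=2, H: 2=2, Zn: 2≠1
Not balanced

No, not balanced


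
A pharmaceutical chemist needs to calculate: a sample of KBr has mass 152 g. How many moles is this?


M(KBr) = 119.0 g/mol
n = mass/M = 152/119.0 = 1.2773 mol

1.2773 mol


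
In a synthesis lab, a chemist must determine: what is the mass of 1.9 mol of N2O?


M(N2O) = 44.02 g/mol
mass = n × M = 1.9 × 44.02 = 83.64 g

83.64 g


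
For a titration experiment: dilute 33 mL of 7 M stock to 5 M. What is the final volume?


C1V1 = C2V2
7 × 33 = 5 × V2
V2 = 231/5 = 46.2 mL

46.2 mL


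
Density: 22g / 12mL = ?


ρ = mass/volume
= 22/12
= 1.833 g/mL

1.833 g/mL


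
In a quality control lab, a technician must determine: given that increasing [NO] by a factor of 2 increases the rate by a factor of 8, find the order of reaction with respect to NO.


rate ∝ [NO]^n
2^n = 8 → n = 3
Order in NO: 3

3


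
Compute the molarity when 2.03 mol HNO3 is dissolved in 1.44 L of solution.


M = n/V = 2.03/1.44 = 1.410 mol/L

1.410 M


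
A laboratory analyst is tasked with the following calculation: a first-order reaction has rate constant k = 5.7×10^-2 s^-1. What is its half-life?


t½ = ln2/k = 0.693147/(5.7×10^-2 s^-1)
= 12.16 s

12.16 s


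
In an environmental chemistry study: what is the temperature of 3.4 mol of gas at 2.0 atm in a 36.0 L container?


PV = nRT  (R = 0.08206 L·atm/(mol·K))
T = PV/(nR) = 2.0×36.0/(3.4×0.08206)
= 72.00/0.279004
= 258.06 K

258.06 K


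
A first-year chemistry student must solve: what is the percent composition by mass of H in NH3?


M(NH3) = 1×14.01 + 3×1.008 = 17.034 g/mol
Mass of H = 3 × 1.008 = 3.024 g/mol
% H = 3.024/17.034 × 100 = 17.75%

17.75%


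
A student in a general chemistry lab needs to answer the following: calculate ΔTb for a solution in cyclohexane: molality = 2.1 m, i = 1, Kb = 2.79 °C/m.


ΔTb = Kb × m × i
= 2.79 × 2.1 × 1
= 5.859 °C

5.859 °C


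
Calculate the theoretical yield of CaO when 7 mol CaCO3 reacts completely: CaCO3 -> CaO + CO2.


Mole ratio CaO:CaCO3 = 1:1
n(CaO) = 7 × 1/1 = 7.000 mol
mass = 7.000 × 56.08 = 392.56 g

392.56 g


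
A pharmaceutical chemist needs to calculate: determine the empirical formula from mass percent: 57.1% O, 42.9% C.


Assume 100 g sample. Moles of each element:
  O: 57.1/16.0 = 3.569 mol
  C: 42.9/12.01 = 3.572 mol
Divide by smallest (3.569):
  O: 3.569/3.569 = 1.0
  C: 3.572/3.569 = 1.0
Empirical formula: CO

CO


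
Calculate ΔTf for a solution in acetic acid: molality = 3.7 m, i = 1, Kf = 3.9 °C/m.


ΔTf = Kf × m × i
= 3.9 × 3.7 × 1
= 14.43 °C

14.43 °C


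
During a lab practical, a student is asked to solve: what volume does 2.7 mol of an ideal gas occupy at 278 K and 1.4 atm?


PV = nRT  (R = 0.08206 L·atm/(mol·K))
V = nRT/P = 2.7×0.08206×278/1.4
= 43.996 L

43.996 L


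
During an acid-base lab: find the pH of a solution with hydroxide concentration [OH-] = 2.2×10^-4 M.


pOH = -log10([OH-]) = -log10(2.2×10^-4)
= 4 - log10(2.2) = 3.66
pH = 14 - pOH = 14 - 3.66 = 10.34

10.34


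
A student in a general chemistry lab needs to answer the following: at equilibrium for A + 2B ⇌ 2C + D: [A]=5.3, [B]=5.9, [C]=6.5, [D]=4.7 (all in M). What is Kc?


Kc = [C]^2[D]/([A][B]^2)
= (6.5^2 × 4.7^1)/(5.3^1 × 5.9^2)
= 198.575/184.493
= 1.076

1.076


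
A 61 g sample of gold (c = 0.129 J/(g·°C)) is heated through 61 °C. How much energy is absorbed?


q = mcΔT = 61 × 0.129 × 61
= 480.01 J

480.01 J


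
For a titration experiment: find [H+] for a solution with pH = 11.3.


[H+] = 10^(-pH) = 10^(-11.3)
= 5.01×10^-12 M

5.01×10^-12 M


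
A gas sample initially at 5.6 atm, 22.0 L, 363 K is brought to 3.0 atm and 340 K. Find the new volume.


P1V1/T1 = P2V2/T2
V2 = P1V1T2/(T1P2)
= 5.6×22.0×340/(363×3.0)
= 38.465 L

38.465 L


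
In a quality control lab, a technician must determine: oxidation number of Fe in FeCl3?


x + 3(-1) = 0, so x = +3
Oxidation number: +3

+3


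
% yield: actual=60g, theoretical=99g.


% yield = actual/theoretical × 100
= 60/99 × 100
= 60.61%

60.61%


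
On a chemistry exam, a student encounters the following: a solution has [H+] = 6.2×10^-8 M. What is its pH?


pH = -log10([H+]) = -log10(6.2×10^-8)
= 8 - log10(6.2)
= 8 - 0.79
= 7.21

7.21


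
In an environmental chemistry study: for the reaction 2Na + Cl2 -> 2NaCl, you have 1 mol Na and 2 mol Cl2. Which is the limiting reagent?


Mole ratio available / coefficient:
  Na: 1/2 = 0.500
  Cl2: 2/1 = 2.000
Smaller ratio is limiting.

Na


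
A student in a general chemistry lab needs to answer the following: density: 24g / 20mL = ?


ρ = mass/volume
= 24/20
= 1.2 g/mL

1.2 g/mL


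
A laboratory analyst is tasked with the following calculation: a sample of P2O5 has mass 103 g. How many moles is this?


M(P2O5) = 141.94 g/mol
n = mass/M = 103/141.94 = 0.7257 mol

0.7257 mol


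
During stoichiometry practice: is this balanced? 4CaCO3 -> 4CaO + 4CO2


Equation: 4CaCO3 -> 4CaO + 4CO2
Check atoms: C: 4=4, Ca: 4=4, O: 12=12
Balanced

Yes, balanced


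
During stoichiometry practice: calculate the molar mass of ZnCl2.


M(ZnCl2) = 1×65.38 + 2×35.45
= 65.38 + 70.9
= 136.28 g/mol

136.28 g/mol


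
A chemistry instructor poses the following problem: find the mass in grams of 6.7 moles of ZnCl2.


M(ZnCl2) = 136.28 g/mol
mass = n × M = 6.7 × 136.28 = 913.08 g

913.08 g


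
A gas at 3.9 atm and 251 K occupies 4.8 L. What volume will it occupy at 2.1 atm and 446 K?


P1V1/T1 = P2V2/T2
V2 = P1V1T2/(T1P2)
= 3.9×4.8×446/(251×2.1)
= 15.84 L

15.84 L


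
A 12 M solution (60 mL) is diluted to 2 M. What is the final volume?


C1V1 = C2V2
12 × 60 = 2 × V2
V2 = 720/2 = 360.0 mL

360.0 mL


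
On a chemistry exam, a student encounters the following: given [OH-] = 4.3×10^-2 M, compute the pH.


pOH = -log10([OH-]) = -log10(4.3×10^-2)
= 2 - log10(4.3) = 1.37
pH = 14 - pOH = 14 - 1.37 = 12.63

12.63


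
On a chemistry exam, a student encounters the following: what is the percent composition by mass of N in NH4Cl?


M(NH4Cl) = 1×14.01 + 4×1.008 + 1×35.45 = 53.492 g/mol
Mass of N = 1 × 14.01 = 14.01 g/mol
% N = 14.01/53.492 × 100 = 26.19%

26.19%


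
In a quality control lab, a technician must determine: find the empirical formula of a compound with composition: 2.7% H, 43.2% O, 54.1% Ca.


Assume 100 g sample. Moles of each element:
  H: 2.7/1.008 = 2.679 mol
  O: 43.2/16.0 = 2.7 mol
  Ca: 54.1/40.08 = 1.35 mol
Divide by smallest (1.35):
  H: 2.679/1.35 = 1.98
  O: 2.7/1.35 = 2.0
  Ca: 1.35/1.35 = 1.0
Empirical formula: CaO2H2

CaO2H2


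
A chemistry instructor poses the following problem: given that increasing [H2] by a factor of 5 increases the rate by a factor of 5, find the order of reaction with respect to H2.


rate ∝ [H2]^n
5^n = 5 → n = 1
Order in H2: 1

1


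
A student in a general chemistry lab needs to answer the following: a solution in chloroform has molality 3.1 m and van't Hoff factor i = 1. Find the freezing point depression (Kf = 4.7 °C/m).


ΔTf = Kf × m × i
= 4.7 × 3.1 × 1
= 14.57 °C

14.57 °C


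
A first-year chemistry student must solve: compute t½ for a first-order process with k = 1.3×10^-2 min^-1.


t½ = ln2/k = 0.693147/(1.3×10^-2 min^-1)
= 53.32 min

53.32 min


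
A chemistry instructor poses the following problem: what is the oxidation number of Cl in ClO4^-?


x + 4(-2) = -1, so x = +7
Oxidation number: +7

+7


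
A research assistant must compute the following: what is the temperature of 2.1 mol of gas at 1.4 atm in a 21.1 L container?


PV = nRT  (R = 0.08206 L·atm/(mol·K))
T = PV/(nR) = 1.4×21.1/(2.1×0.08206)
= 29.54/0.172326
= 171.42 K

171.42 K


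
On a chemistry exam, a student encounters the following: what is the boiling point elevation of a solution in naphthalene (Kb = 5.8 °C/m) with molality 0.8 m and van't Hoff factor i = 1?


ΔTb = Kb × m × i
= 5.8 × 0.8 × 1
= 4.64 °C

4.64 °C


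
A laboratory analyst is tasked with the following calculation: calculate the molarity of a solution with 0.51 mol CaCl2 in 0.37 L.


M = n/V = 0.51/0.37 = 1.378 mol/L

1.378 M


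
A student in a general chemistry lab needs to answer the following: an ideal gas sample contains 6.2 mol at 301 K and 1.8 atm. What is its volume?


PV = nRT  (R = 0.08206 L·atm/(mol·K))
V = nRT/P = 6.2×0.08206×301/1.8
= 85.078 L

85.078 L


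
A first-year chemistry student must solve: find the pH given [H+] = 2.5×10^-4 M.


pH = -log10([H+]) = -log10(2.5×10^-4)
= 4 - log10(2.5)
= 4 - 0.4
= 3.6

3.6


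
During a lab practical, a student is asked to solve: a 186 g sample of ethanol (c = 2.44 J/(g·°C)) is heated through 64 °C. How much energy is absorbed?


q = mcΔT = 186 × 2.44 × 64
= 29045.76 J

29045.76 J


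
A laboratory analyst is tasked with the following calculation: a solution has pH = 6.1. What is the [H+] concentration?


[H+] = 10^(-pH) = 10^(-6.1)
= 7.94×10^-7 M

7.94×10^-7 M


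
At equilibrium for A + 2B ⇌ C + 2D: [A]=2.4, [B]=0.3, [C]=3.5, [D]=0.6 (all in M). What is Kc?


Kc = [C][D]^2/([A][B]^2)
= (3.5^1 × 0.6^2)/(2.4^1 × 0.3^2)
= 1.26/0.216
= 5.833

5.833


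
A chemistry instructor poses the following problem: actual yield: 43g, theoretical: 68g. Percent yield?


% yield = actual/theoretical × 100
= 43/68 × 100
= 63.24%

63.24%


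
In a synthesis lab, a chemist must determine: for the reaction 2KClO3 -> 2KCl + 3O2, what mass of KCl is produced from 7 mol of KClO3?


Mole ratio KCl:KClO3 = 2:2
n(KCl) = 7 × 2/2 = 7.000 mol
mass = 7.000 × 74.55 = 521.85 g

521.85 g


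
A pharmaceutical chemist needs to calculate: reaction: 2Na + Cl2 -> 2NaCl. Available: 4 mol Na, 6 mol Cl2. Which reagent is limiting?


Mole ratio available / coefficient:
  Na: 4/2 = 2.000
  Cl2: 6/1 = 6.000
Smaller ratio is limiting.

Na


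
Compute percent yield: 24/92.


% yield = actual/theoretical × 100
= 24/92 × 100
= 26.09%

26.09%


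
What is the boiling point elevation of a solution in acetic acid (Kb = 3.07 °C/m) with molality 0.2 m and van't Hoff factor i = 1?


ΔTb = Kb × m × i
= 3.07 × 0.2 × 1
= 0.614 °C

0.614 °C


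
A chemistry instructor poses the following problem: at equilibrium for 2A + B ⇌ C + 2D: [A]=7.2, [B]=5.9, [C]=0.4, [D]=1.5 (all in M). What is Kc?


Kc = [C][D]^2/([A]^2[B])
= (0.4^1 × 1.5^2)/(7.2^2 × 5.9^1)
= 0.9/305.856
= 0.002943

0.002943


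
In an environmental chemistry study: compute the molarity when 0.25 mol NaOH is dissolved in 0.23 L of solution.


M = n/V = 0.25/0.23 = 1.087 mol/L

1.087 M


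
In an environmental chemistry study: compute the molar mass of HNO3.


M(HNO3) = 1×1.008 + 1×14.01 + 3×16.0
= 1.01 + 14.01 + 48.0
= 63.02 g/mol

63.02 g/mol


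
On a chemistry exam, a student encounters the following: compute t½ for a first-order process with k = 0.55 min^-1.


t½ = ln2/k = 0.693147/(0.55 min^-1)
= 1.260 min

1.260 min


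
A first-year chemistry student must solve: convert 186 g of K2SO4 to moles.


M(K2SO4) = 174.27 g/mol
n = mass/M = 186/174.27 = 1.0673 mol

1.0673 mol


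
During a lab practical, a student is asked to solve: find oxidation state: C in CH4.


x + 4(+1) = 0, so x = -4
Oxidation number: -4

-4


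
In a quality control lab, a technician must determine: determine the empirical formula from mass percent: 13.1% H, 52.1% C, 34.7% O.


Assume 100 g sample. Moles of each element:
  H: 13.1/1.008 = 12.996 mol
  C: 52.1/12.01 = 4.338 mol
  O: 34.7/16.0 = 2.169 mol
Divide by smallest (2.169):
  H: 12.996/2.169 = 5.99
  C: 4.338/2.169 = 2.0
  O: 2.169/2.169 = 1.0
Empirical formula: C2H6O

C2H6O


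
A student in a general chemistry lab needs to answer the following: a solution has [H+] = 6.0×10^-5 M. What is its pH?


pH = -log10([H+]) = -log10(6.0×10^-5)
= 5 - log10(6.0)
= 5 - 0.78
= 4.22

4.22


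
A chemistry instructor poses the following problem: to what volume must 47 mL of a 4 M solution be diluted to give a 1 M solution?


C1V1 = C2V2
4 × 47 = 1 × V2
V2 = 188/1 = 188.0 mL

188.0 mL


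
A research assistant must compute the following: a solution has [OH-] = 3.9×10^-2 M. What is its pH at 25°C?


pOH = -log10([OH-]) = -log10(3.9×10^-2)
= 2 - log10(3.9) = 1.41
pH = 14 - pOH = 14 - 1.41 = 12.59

12.59


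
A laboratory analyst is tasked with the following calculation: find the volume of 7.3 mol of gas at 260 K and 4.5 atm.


PV = nRT  (R = 0.08206 L·atm/(mol·K))
V = nRT/P = 7.3×0.08206×260/4.5
= 34.611 L

34.611 L


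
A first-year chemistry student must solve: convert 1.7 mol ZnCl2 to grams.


M(ZnCl2) = 136.28 g/mol
mass = n × M = 1.7 × 136.28 = 231.68 g

231.68 g


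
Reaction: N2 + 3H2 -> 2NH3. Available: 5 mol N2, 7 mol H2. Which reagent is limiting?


Mole ratio available / coefficient:
  N2: 5/1 = 5.000
  H2: 7/3 = 2.333
Smaller ratio is limiting.

H2


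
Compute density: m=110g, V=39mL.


ρ = mass/volume
= 110/39
= 2.821 g/mL

2.821 g/mL


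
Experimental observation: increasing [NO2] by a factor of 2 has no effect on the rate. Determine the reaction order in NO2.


rate ∝ [NO2]^n
rate ∝ [NO2]^0
Order in NO2: 0

0


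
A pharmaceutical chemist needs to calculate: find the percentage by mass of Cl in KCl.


M(KCl) = 1×39.1 + 1×35.45 = 74.55 g/mol
Mass of Cl = 1 × 35.45 = 35.45 g/mol
% Cl = 35.45/74.55 × 100 = 47.55%

47.55%


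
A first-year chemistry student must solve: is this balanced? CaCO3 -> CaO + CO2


Equation: CaCO3 -> CaO + CO2
Check atoms: C: 1=1, Ca: 1=1, O: 3=3
Balanced

Yes, balanced


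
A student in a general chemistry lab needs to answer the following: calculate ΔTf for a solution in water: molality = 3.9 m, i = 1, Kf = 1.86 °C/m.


ΔTf = Kf × m × i
= 1.86 × 3.9 × 1
= 7.254 °C

7.254 °C


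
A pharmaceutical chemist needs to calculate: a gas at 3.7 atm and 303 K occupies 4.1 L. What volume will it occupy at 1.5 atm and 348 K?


P1V1/T1 = P2V2/T2
V2 = P1V1T2/(T1P2)
= 3.7×4.1×348/(303×1.5)
= 11.615 L

11.615 L


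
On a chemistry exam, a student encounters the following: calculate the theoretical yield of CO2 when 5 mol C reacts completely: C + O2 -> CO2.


Mole ratio CO2:C = 1:1
n(CO2) = 5 × 1/1 = 5.000 mol
mass = 5.000 × 44.01 = 220.05 g

220.05 g


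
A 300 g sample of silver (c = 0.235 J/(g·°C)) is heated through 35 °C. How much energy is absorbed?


q = mcΔT = 300 × 0.235 × 35
= 2467.50 J

2467.50 J


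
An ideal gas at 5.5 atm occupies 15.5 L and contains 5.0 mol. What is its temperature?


PV = nRT  (R = 0.08206 L·atm/(mol·K))
T = PV/(nR) = 5.5×15.5/(5.0×0.08206)
= 85.25/0.410300
= 207.77 K

207.77 K


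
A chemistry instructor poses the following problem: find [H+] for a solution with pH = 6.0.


[H+] = 10^(-pH) = 10^(-6.0)
= 1.0×10^-6 M

1.0×10^-6 M


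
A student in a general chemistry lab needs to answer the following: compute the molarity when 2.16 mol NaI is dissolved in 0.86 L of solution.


M = n/V = 2.16/0.86 = 2.512 mol/L

2.512 M


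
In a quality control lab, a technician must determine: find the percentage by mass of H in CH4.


M(CH4) = 1×12.01 + 4×1.008 = 16.042 g/mol
Mass of H = 4 × 1.008 = 4.032 g/mol
% H = 4.032/16.042 × 100 = 25.13%

25.13%


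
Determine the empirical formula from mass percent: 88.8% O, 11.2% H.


Assume 100 g sample. Moles of each element:
  O: 88.8/16.0 = 5.55 mol
  H: 11.2/1.008 = 11.111 mol
Divide by smallest (5.55):
  O: 5.55/5.55 = 1.0
  H: 11.111/5.55 = 2.0
Empirical formula: H2O

H2O


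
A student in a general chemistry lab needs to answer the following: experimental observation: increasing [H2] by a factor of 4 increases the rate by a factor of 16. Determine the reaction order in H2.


rate ∝ [H2]^n
4^n = 16 → n = 2
Order in H2: 2

2


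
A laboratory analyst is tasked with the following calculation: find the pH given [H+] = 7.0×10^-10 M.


pH = -log10([H+]) = -log10(7.0×10^-10)
= 10 - log10(7.0)
= 10 - 0.85
= 9.15

9.15


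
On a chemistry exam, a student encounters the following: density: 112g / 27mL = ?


ρ = mass/volume
= 112/27
= 4.148 g/mL

4.148 g/mL


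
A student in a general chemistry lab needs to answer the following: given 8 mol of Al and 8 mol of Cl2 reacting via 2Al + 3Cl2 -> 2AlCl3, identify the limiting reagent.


Mole ratio available / coefficient:
  Al: 8/2 = 4.000
  Cl2: 8/3 = 2.667
Smaller ratio is limiting.

Cl2


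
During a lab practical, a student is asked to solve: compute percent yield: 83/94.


% yield = actual/theoretical × 100
= 83/94 × 100
= 88.3%

88.3%


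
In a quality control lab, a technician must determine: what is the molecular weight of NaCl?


M(NaCl) = 1×22.99 + 1×35.45
= 22.99 + 35.45
= 58.44 g/mol

58.44 g/mol


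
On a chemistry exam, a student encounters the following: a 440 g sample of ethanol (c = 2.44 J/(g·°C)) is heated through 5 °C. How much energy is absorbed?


q = mcΔT = 440 × 2.44 × 5
= 5368.00 J

5368.00 J


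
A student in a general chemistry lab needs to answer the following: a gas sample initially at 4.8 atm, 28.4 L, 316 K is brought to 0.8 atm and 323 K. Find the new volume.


P1V1/T1 = P2V2/T2
V2 = P1V1T2/(T1P2)
= 4.8×28.4×323/(316×0.8)
= 174.175 L

174.175 L


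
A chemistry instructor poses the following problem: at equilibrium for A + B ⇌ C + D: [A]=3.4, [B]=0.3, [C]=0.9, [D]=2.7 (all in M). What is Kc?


Kc = [C][D]/([A][B])
= (0.9^1 × 2.7^1)/(3.4^1 × 0.3^1)
= 2.43/1.02
= 2.382

2.382


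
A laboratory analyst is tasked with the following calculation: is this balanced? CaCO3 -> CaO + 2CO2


Equation: CaCO3 -> CaO + 2CO2
Check atoms: C: 1≠2, Ca: 1=1, O: 3≠5
Not balanced

No, not balanced


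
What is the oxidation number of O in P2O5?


O is usually -2
Oxidation number: -2

-2


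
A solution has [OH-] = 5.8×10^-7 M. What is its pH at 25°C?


pOH = -log10([OH-]) = -log10(5.8×10^-7)
= 7 - log10(5.8) = 6.24
pH = 14 - pOH = 14 - 6.24 = 7.76

7.76


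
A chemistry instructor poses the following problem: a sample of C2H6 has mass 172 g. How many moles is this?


M(C2H6) = 30.07 g/mol
n = mass/M = 172/30.07 = 5.72 mol

5.72 mol


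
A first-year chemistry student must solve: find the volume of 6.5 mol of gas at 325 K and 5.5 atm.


PV = nRT  (R = 0.08206 L·atm/(mol·K))
V = nRT/P = 6.5×0.08206×325/5.5
= 31.518 L

31.518 L


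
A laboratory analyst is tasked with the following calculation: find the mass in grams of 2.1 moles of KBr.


M(KBr) = 119.0 g/mol
mass = n × M = 2.1 × 119.0 = 249.90 g

249.90 g


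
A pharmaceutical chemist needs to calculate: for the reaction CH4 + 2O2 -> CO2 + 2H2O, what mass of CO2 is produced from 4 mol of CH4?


Mole ratio CO2:CH4 = 1:1
n(CO2) = 4 × 1/1 = 4.000 mol
mass = 4.000 × 44.01 = 176.04 g

176.04 g


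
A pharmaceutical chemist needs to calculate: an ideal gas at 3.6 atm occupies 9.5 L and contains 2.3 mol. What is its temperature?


PV = nRT  (R = 0.08206 L·atm/(mol·K))
T = PV/(nR) = 3.6×9.5/(2.3×0.08206)
= 34.20/0.188738
= 181.20 K

181.20 K


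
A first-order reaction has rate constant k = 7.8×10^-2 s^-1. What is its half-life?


t½ = ln2/k = 0.693147/(7.8×10^-2 s^-1)
= 8.887 s

8.887 s


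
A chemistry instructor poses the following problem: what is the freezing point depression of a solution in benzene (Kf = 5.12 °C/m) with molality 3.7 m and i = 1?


ΔTf = Kf × m × i
= 5.12 × 3.7 × 1
= 18.944 °C

18.944 °C


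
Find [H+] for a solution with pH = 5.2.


[H+] = 10^(-pH) = 10^(-5.2)
= 6.31×10^-6 M

6.31×10^-6 M


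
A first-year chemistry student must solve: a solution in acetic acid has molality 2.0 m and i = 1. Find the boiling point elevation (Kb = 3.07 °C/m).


ΔTb = Kb × m × i
= 3.07 × 2.0 × 1
= 6.14 °C

6.14 °C


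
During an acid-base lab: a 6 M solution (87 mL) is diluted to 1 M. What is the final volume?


C1V1 = C2V2
6 × 87 = 1 × V2
V2 = 522/1 = 522.0 mL

522.0 mL


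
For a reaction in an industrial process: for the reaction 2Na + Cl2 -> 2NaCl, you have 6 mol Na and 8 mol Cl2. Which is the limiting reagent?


Mole ratio available / coefficient:
  Na: 6/2 = 3.000
  Cl2: 8/1 = 8.000
Smaller ratio is limiting.

Na


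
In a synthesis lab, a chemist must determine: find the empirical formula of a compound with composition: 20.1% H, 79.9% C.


Assume 100 g sample. Moles of each element:
  H: 20.1/1.008 = 19.94 mol
  C: 79.9/12.01 = 6.653 mol
Divide by smallest (6.653):
  H: 19.94/6.653 = 3.0
  C: 6.653/6.653 = 1.0
Empirical formula: CH3

CH3


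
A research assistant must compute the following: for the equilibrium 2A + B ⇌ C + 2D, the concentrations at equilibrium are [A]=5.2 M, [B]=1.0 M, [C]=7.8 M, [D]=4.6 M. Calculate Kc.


Kc = [C][D]^2/([A]^2[B])
= (7.8^1 × 4.6^2)/(5.2^2 × 1.0^1)
= 165.048/27.04
= 6.104

6.104


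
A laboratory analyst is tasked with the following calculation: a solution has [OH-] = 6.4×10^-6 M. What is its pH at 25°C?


pOH = -log10([OH-]) = -log10(6.4×10^-6)
= 6 - log10(6.4) = 5.19
pH = 14 - pOH = 14 - 5.19 = 8.81

8.81


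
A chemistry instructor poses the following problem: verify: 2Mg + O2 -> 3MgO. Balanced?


Equation: 2Mg + O2 -> 3MgO
Check atoms: Mg: 2≠3, O: 2≠3
Not balanced

No, not balanced


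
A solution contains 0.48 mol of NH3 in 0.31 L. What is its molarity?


M = n/V = 0.48/0.31 = 1.548 mol/L

1.548 M


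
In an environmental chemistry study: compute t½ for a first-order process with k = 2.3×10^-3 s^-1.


t½ = ln2/k = 0.693147/(2.3×10^-3 s^-1)
= 301.4 s

301.4 s


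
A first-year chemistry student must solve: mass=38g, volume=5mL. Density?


ρ = mass/volume
= 38/5
= 7.6 g/mL

7.6 g/mL


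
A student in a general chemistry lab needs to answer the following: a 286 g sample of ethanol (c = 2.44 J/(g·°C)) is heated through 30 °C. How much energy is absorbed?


q = mcΔT = 286 × 2.44 × 30
= 20935.20 J

20935.20 J


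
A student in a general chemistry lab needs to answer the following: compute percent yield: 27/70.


% yield = actual/theoretical × 100
= 27/70 × 100
= 38.57%

38.57%


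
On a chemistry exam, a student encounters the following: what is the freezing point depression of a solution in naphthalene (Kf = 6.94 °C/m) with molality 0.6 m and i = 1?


ΔTf = Kf × m × i
= 6.94 × 0.6 × 1
= 4.164 °C

4.164 °C


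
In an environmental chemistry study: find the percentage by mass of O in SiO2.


M(SiO2) = 1×28.09 + 2×16.0 = 60.09 g/mol
Mass of O = 2 × 16.0 = 32.00 g/mol
% O = 32.00/60.09 × 100 = 53.25%

53.25%


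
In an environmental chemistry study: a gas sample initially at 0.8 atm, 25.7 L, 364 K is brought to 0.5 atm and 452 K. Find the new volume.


P1V1/T1 = P2V2/T2
V2 = P1V1T2/(T1P2)
= 0.8×25.7×452/(364×0.5)
= 51.061 L

51.061 L


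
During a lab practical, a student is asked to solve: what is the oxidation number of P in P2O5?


2x + 5(-2) = 0, so x = +5
Oxidation number: +5

+5


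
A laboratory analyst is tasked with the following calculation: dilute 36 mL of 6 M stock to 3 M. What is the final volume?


C1V1 = C2V2
6 × 36 = 3 × V2
V2 = 216/3 = 72.0 mL

72.0 mL


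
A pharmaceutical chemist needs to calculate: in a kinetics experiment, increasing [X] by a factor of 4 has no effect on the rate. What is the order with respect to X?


rate ∝ [X]^n
rate ∝ [X]^0
Order in X: 0

0


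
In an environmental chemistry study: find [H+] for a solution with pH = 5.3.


[H+] = 10^(-pH) = 10^(-5.3)
= 5.01×10^-6 M

5.01×10^-6 M


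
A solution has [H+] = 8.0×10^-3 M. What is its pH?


pH = -log10([H+]) = -log10(8.0×10^-3)
= 3 - log10(8.0)
= 3 - 0.9
= 2.1

2.1


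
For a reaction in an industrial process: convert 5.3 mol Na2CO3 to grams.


M(Na2CO3) = 105.99 g/mol
mass = n × M = 5.3 × 105.99 = 561.75 g

561.75 g
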